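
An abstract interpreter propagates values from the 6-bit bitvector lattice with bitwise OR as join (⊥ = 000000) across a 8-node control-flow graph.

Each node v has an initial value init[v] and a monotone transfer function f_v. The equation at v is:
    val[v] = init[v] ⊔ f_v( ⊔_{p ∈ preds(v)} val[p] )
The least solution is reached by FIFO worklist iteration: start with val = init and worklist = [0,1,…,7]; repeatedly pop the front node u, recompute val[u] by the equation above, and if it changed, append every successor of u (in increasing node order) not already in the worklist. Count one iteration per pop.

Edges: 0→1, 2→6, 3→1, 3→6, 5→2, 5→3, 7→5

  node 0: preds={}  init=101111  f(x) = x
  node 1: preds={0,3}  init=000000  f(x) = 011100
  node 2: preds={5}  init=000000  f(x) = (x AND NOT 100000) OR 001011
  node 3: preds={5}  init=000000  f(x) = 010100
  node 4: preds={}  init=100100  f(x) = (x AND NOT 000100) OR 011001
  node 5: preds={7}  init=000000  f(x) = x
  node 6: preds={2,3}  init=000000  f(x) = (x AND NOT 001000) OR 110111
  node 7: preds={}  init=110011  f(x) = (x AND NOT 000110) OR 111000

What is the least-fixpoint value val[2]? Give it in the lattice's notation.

011011

Worklist (15 pops):
  #1 pop 0: in=000000 → 101111 (no change)
  #2 pop 1: in=101111 → 011100 (was 000000); enqueue []
  #3 pop 2: in=000000 → 001011 (was 000000); enqueue []
  #4 pop 3: in=000000 → 010100 (was 000000); enqueue [1]
  #5 pop 4: in=000000 → 111101 (was 100100); enqueue []
  #6 pop 5: in=110011 → 110011 (was 000000); enqueue [2,3]
  #7 pop 6: in=011111 → 110111 (was 000000); enqueue []
  #8 pop 7: in=000000 → 111011 (was 110011); enqueue [5]
  #9 pop 1: in=111111 → 011100 (no change)
  #10 pop 2: in=110011 → 011011 (was 001011); enqueue [6]
  #11 pop 3: in=110011 → 010100 (no change)
  #12 pop 5: in=111011 → 111011 (was 110011); enqueue [2,3]
  #13 pop 6: in=011111 → 110111 (no change)
  #14 pop 2: in=111011 → 011011 (no change)
  #15 pop 3: in=111011 → 010100 (no change)

Fixpoint:
  val[0] = 101111
  val[1] = 011100
  val[2] = 011011
  val[3] = 010100
  val[4] = 111101
  val[5] = 111011
  val[6] = 110111
  val[7] = 111011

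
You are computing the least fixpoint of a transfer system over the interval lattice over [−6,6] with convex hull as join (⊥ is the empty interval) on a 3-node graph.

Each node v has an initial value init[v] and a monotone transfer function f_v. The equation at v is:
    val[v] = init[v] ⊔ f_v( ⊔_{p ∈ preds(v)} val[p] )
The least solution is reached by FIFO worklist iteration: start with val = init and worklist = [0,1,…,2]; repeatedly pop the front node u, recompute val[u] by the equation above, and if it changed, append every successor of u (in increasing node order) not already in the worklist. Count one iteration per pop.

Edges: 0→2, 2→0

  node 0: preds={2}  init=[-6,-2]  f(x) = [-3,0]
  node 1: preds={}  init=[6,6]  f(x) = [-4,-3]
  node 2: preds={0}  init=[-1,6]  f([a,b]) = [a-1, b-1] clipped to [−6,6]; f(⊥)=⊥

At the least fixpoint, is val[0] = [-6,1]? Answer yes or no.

no

Iteration log — 4 steps:
  step 1. node 0  ⊔preds=[-1,6]  new=[-6,0]  old=[-6,-2]  +wl: 
  step 2. node 1  ⊔preds=⊥  new=[-4,6]  old=[6,6]  +wl: 
  step 3. node 2  ⊔preds=[-6,0]  new=[-6,6]  old=[-1,6]  +wl: 0
  step 4. node 0  ⊔preds=[-6,6]  new=[-6,0]  stable

Least fixpoint reached:
  node 0: [-6,0]
  node 1: [-4,6]
  node 2: [-6,6]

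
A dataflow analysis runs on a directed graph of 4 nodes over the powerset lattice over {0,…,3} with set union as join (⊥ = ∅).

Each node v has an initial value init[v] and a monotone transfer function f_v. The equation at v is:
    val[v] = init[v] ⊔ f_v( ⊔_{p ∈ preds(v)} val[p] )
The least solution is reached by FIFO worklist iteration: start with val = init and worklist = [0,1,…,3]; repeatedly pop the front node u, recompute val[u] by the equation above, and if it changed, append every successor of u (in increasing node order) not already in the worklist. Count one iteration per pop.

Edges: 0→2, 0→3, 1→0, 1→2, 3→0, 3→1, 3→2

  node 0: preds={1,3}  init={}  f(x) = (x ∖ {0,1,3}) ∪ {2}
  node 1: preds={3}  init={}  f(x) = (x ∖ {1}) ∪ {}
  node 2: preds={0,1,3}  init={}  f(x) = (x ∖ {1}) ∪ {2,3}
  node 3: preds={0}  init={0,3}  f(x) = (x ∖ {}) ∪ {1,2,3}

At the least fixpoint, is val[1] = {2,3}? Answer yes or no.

no

Iteration log — 8 steps:
  step 1. node 0  ⊔preds={0,3}  new={2}  old={}  +wl: 
  step 2. node 1  ⊔preds={0,3}  new={0,3}  old={}  +wl: 0
  step 3. node 2  ⊔preds={0,2,3}  new={0,2,3}  old={}  +wl: 
  step 4. node 3  ⊔preds={2}  new={0,1,2,3}  old={0,3}  +wl: 1,2
  step 5. node 0  ⊔preds={0,1,2,3}  new={2}  stable
  step 6. node 1  ⊔preds={0,1,2,3}  new={0,2,3}  old={0,3}  +wl: 0
  step 7. node 2  ⊔preds={0,1,2,3}  new={0,2,3}  stable
  step 8. node 0  ⊔preds={0,1,2,3}  new={2}  stable

Least fixpoint reached:
  node 0: {2}
  node 1: {0,2,3}
  node 2: {0,2,3}
  node 3: {0,1,2,3}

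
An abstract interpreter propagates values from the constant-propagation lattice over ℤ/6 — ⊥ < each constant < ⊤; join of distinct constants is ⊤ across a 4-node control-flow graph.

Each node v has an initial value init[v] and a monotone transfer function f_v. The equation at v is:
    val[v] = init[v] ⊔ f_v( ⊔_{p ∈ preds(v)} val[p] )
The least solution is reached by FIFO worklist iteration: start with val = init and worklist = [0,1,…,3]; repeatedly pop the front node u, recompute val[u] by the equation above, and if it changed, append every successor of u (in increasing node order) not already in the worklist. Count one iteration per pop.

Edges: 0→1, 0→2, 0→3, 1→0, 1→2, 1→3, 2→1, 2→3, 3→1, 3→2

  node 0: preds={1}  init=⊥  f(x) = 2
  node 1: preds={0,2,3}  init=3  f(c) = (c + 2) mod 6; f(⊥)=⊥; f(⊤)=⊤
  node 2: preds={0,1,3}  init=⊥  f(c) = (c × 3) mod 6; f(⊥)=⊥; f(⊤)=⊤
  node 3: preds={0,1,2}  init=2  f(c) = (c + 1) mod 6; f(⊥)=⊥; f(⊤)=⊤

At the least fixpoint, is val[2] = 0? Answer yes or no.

Iteration log — 7 steps:
  step 1. node 0  ⊔preds=3  new=2  old=⊥  +wl: 
  step 2. node 1  ⊔preds=2  new=⊤  old=3  +wl: 0
  step 3. node 2  ⊔preds=⊤  new=⊤  old=⊥  +wl: 1
  step 4. node 3  ⊔preds=⊤  new=⊤  old=2  +wl: 2
  step 5. node 0  ⊔preds=⊤  new=2  stable
  step 6. node 1  ⊔preds=⊤  new=⊤  stable
  step 7. node 2  ⊔preds=⊤  new=⊤  stable

Least fixpoint reached:
  node 0: 2
  node 1: ⊤
  node 2: ⊤
  node 3: ⊤

no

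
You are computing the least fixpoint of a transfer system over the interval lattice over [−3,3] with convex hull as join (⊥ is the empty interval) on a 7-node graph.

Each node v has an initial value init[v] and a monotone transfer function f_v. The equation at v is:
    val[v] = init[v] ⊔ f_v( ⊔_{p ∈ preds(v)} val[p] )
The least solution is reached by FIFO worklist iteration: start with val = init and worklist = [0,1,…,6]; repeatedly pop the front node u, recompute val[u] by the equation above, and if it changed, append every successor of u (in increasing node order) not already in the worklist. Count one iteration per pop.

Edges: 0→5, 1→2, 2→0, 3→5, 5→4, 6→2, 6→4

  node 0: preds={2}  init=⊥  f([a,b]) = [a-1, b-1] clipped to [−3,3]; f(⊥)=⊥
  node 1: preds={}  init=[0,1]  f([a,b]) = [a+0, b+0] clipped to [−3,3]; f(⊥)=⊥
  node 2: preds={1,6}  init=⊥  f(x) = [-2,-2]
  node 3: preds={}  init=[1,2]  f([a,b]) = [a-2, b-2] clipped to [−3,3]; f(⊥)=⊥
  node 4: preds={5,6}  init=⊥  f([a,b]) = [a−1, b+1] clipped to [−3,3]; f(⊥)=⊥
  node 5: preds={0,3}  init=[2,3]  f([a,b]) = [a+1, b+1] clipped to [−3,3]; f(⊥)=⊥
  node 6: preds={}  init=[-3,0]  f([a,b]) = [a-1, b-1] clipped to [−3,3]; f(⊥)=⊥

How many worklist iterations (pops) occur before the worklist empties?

Worklist (10 pops):
  #1 pop 0: in=⊥ → ⊥ (no change)
  #2 pop 1: in=⊥ → [0,1] (no change)
  #3 pop 2: in=[-3,1] → [-2,-2] (was ⊥); enqueue [0]
  #4 pop 3: in=⊥ → [1,2] (no change)
  #5 pop 4: in=[-3,3] → [-3,3] (was ⊥); enqueue []
  #6 pop 5: in=[1,2] → [2,3] (no change)
  #7 pop 6: in=⊥ → [-3,0] (no change)
  #8 pop 0: in=[-2,-2] → [-3,-3] (was ⊥); enqueue [5]
  #9 pop 5: in=[-3,2] → [-2,3] (was [2,3]); enqueue [4]
  #10 pop 4: in=[-3,3] → [-3,3] (no change)

Fixpoint:
  val[0] = [-3,-3]
  val[1] = [0,1]
  val[2] = [-2,-2]
  val[3] = [1,2]
  val[4] = [-3,3]
  val[5] = [-2,3]
  val[6] = [-3,0]

10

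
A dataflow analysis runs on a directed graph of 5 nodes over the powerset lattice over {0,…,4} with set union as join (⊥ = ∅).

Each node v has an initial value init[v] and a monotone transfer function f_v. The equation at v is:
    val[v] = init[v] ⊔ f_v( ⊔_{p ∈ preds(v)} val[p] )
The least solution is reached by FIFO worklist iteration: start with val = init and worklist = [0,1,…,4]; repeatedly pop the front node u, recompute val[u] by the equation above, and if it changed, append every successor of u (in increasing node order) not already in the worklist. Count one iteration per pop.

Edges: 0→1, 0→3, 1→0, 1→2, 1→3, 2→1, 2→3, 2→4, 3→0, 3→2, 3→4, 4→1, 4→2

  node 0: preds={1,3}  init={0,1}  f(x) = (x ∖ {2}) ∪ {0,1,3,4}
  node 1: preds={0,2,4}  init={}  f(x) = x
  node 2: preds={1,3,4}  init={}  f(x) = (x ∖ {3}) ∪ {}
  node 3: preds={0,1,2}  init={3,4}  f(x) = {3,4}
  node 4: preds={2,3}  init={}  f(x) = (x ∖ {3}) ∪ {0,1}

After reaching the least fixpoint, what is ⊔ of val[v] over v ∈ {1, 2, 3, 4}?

Trace (8 dequeues):
  [1] u=0 | in {3,4} | out {0,1,3,4} | prev {0,1} | push {}
  [2] u=1 | in {0,1,3,4} | out {0,1,3,4} | prev {} | push {0}
  [3] u=2 | in {0,1,3,4} | out {0,1,4} | prev {} | push {1}
  [4] u=3 | in {0,1,3,4} | out {3,4} | ==
  [5] u=4 | in {0,1,3,4} | out {0,1,4} | prev {} | push {2}
  [6] u=0 | in {0,1,3,4} | out {0,1,3,4} | ==
  [7] u=1 | in {0,1,3,4} | out {0,1,3,4} | ==
  [8] u=2 | in {0,1,3,4} | out {0,1,4} | ==

Converged values:
  [0] {0,1,3,4}
  [1] {0,1,3,4}
  [2] {0,1,4}
  [3] {3,4}
  [4] {0,1,4}

{0,1,3,4}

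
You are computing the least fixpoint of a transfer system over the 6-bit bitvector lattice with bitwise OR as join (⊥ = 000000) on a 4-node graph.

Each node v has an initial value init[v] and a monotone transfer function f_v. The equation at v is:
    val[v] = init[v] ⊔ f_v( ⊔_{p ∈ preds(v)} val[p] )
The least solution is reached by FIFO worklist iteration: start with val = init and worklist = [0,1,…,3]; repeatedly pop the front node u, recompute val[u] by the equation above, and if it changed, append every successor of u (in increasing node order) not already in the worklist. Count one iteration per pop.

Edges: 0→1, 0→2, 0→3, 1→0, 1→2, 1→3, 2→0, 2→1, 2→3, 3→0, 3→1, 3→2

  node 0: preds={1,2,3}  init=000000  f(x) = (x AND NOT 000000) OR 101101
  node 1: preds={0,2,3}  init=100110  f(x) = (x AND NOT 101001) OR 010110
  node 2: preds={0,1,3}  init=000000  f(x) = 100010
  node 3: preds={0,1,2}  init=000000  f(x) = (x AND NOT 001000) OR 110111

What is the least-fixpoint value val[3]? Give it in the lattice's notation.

Iteration log — 8 steps:
  step 1. node 0  ⊔preds=100110  new=101111  old=000000  +wl: 
  step 2. node 1  ⊔preds=101111  new=110110  old=100110  +wl: 0
  step 3. node 2  ⊔preds=111111  new=100010  old=000000  +wl: 1
  step 4. node 3  ⊔preds=111111  new=110111  old=000000  +wl: 2
  step 5. node 0  ⊔preds=110111  new=111111  old=101111  +wl: 3
  step 6. node 1  ⊔preds=111111  new=110110  stable
  step 7. node 2  ⊔preds=111111  new=100010  stable
  step 8. node 3  ⊔preds=111111  new=110111  stable

Least fixpoint reached:
  node 0: 111111
  node 1: 110110
  node 2: 100010
  node 3: 110111

110111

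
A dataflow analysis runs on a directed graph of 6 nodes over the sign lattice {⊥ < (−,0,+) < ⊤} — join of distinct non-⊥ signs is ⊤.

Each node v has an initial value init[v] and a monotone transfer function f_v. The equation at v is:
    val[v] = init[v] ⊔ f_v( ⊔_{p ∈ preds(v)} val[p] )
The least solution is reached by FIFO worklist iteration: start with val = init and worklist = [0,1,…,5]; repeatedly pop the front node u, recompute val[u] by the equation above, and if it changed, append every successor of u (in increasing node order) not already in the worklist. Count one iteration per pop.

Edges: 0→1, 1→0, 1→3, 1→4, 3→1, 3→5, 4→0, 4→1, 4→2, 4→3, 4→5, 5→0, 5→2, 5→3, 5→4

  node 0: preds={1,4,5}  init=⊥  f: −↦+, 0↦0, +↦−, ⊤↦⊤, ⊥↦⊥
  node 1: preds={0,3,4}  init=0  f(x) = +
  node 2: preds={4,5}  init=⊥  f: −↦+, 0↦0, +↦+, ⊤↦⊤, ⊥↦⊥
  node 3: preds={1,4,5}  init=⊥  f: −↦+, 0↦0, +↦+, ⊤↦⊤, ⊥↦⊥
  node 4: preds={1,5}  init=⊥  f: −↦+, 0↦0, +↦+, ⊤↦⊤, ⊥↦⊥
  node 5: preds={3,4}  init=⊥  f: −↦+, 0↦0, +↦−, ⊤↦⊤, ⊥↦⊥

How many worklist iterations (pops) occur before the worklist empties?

11

Iteration log — 11 steps:
  step 1. node 0  ⊔preds=0  new=0  old=⊥  +wl: 
  step 2. node 1  ⊔preds=0  new=⊤  old=0  +wl: 0
  step 3. node 2  ⊔preds=⊥  new=⊥  stable
  step 4. node 3  ⊔preds=⊤  new=⊤  old=⊥  +wl: 1
  step 5. node 4  ⊔preds=⊤  new=⊤  old=⊥  +wl: 2,3
  step 6. node 5  ⊔preds=⊤  new=⊤  old=⊥  +wl: 4
  step 7. node 0  ⊔preds=⊤  new=⊤  old=0  +wl: 
  step 8. node 1  ⊔preds=⊤  new=⊤  stable
  step 9. node 2  ⊔preds=⊤  new=⊤  old=⊥  +wl: 
  step 10. node 3  ⊔preds=⊤  new=⊤  stable
  step 11. node 4  ⊔preds=⊤  new=⊤  stable

Least fixpoint reached:
  node 0: ⊤
  node 1: ⊤
  node 2: ⊤
  node 3: ⊤
  node 4: ⊤
  node 5: ⊤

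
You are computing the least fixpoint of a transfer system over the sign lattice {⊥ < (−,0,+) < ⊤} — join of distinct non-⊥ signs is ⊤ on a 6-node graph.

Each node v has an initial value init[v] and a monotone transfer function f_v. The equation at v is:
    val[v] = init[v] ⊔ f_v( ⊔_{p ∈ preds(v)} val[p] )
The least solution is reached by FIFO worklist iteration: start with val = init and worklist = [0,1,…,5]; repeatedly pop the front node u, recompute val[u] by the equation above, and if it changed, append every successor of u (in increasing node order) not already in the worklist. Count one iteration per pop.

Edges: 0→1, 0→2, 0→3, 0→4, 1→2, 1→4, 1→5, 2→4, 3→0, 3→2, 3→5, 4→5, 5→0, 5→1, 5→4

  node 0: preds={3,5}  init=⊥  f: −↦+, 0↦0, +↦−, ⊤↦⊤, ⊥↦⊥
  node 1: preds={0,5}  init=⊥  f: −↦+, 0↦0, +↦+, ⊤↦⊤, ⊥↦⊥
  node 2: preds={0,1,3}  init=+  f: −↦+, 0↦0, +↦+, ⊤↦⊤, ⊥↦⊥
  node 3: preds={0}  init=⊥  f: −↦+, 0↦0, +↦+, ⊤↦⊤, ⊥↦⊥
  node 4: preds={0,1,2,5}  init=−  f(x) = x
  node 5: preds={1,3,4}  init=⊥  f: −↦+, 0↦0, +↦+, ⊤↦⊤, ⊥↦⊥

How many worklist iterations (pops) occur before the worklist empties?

Trace (15 dequeues):
  [1] u=0 | in ⊥ | out ⊥ | ==
  [2] u=1 | in ⊥ | out ⊥ | ==
  [3] u=2 | in ⊥ | out + | ==
  [4] u=3 | in ⊥ | out ⊥ | ==
  [5] u=4 | in + | out ⊤ | prev − | push {}
  [6] u=5 | in ⊤ | out ⊤ | prev ⊥ | push {0,1,4}
  [7] u=0 | in ⊤ | out ⊤ | prev ⊥ | push {2,3}
  [8] u=1 | in ⊤ | out ⊤ | prev ⊥ | push {5}
  [9] u=4 | in ⊤ | out ⊤ | ==
  [10] u=2 | in ⊤ | out ⊤ | prev + | push {4}
  [11] u=3 | in ⊤ | out ⊤ | prev ⊥ | push {0,2}
  [12] u=5 | in ⊤ | out ⊤ | ==
  [13] u=4 | in ⊤ | out ⊤ | ==
  [14] u=0 | in ⊤ | out ⊤ | ==
  [15] u=2 | in ⊤ | out ⊤ | ==

Converged values:
  [0] ⊤
  [1] ⊤
  [2] ⊤
  [3] ⊤
  [4] ⊤
  [5] ⊤

15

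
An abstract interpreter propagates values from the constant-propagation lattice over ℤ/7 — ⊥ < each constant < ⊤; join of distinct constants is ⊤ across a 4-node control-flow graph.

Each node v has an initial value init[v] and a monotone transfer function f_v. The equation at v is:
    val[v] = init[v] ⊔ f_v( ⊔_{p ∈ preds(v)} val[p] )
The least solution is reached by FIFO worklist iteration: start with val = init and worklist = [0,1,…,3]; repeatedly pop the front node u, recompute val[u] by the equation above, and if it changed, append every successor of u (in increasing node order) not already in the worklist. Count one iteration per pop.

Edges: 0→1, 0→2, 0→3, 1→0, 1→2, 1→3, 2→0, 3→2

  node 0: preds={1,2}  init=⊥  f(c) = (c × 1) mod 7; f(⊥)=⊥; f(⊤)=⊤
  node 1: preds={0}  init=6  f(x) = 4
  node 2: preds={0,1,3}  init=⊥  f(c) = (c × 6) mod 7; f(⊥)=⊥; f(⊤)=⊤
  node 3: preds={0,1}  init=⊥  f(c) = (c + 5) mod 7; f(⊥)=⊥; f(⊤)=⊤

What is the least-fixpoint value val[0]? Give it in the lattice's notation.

Worklist (8 pops):
  #1 pop 0: in=6 → 6 (was ⊥); enqueue []
  #2 pop 1: in=6 → ⊤ (was 6); enqueue [0]
  #3 pop 2: in=⊤ → ⊤ (was ⊥); enqueue []
  #4 pop 3: in=⊤ → ⊤ (was ⊥); enqueue [2]
  #5 pop 0: in=⊤ → ⊤ (was 6); enqueue [1,3]
  #6 pop 2: in=⊤ → ⊤ (no change)
  #7 pop 1: in=⊤ → ⊤ (no change)
  #8 pop 3: in=⊤ → ⊤ (no change)

Fixpoint:
  val[0] = ⊤
  val[1] = ⊤
  val[2] = ⊤
  val[3] = ⊤

⊤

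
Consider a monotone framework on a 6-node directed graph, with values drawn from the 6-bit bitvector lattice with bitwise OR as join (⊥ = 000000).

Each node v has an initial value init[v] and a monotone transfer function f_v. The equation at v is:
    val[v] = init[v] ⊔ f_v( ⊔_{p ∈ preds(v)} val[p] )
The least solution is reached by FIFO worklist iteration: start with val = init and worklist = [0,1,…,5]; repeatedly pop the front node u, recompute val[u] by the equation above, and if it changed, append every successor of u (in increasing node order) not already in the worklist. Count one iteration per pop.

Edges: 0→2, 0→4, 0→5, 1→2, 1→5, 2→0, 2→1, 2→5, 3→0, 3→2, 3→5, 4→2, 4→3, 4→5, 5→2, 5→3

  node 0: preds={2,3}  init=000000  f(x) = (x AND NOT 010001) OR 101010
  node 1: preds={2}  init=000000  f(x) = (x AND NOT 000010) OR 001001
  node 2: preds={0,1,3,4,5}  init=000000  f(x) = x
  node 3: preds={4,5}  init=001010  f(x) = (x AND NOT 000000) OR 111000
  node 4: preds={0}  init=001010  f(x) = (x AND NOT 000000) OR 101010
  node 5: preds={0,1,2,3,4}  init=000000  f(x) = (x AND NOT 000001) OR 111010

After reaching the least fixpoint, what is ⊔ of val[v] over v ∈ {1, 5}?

Worklist (15 pops):
  #1 pop 0: in=001010 → 101010 (was 000000); enqueue []
  #2 pop 1: in=000000 → 001001 (was 000000); enqueue []
  #3 pop 2: in=101011 → 101011 (was 000000); enqueue [0,1]
  #4 pop 3: in=001010 → 111010 (was 001010); enqueue [2]
  #5 pop 4: in=101010 → 101010 (was 001010); enqueue [3]
  #6 pop 5: in=111011 → 111010 (was 000000); enqueue []
  #7 pop 0: in=111011 → 101010 (no change)
  #8 pop 1: in=101011 → 101001 (was 001001); enqueue [5]
  #9 pop 2: in=111011 → 111011 (was 101011); enqueue [0,1]
  #10 pop 3: in=111010 → 111010 (no change)
  #11 pop 5: in=111011 → 111010 (no change)
  #12 pop 0: in=111011 → 101010 (no change)
  #13 pop 1: in=111011 → 111001 (was 101001); enqueue [2,5]
  #14 pop 2: in=111011 → 111011 (no change)
  #15 pop 5: in=111011 → 111010 (no change)

Fixpoint:
  val[0] = 101010
  val[1] = 111001
  val[2] = 111011
  val[3] = 111010
  val[4] = 101010
  val[5] = 111010

111011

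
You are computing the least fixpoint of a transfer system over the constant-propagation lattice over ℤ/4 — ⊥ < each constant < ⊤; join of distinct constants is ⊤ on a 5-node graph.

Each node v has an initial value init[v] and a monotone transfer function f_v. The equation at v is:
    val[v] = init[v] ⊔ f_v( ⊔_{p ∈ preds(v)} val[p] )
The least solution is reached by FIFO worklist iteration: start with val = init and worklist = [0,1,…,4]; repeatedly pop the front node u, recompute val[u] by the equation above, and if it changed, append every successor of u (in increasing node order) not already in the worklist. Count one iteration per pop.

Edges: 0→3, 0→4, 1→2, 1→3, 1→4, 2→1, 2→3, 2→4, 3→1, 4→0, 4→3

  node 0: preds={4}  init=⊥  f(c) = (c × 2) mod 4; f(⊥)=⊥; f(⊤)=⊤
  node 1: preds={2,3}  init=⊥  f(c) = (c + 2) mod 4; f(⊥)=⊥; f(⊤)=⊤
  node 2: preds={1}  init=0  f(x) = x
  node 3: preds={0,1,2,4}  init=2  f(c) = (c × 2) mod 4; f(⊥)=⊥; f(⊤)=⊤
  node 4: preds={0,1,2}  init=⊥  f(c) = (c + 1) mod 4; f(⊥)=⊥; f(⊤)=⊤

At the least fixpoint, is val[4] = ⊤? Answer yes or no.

yes

Worklist (9 pops):
  #1 pop 0: in=⊥ → ⊥ (no change)
  #2 pop 1: in=⊤ → ⊤ (was ⊥); enqueue []
  #3 pop 2: in=⊤ → ⊤ (was 0); enqueue [1]
  #4 pop 3: in=⊤ → ⊤ (was 2); enqueue []
  #5 pop 4: in=⊤ → ⊤ (was ⊥); enqueue [0,3]
  #6 pop 1: in=⊤ → ⊤ (no change)
  #7 pop 0: in=⊤ → ⊤ (was ⊥); enqueue [4]
  #8 pop 3: in=⊤ → ⊤ (no change)
  #9 pop 4: in=⊤ → ⊤ (no change)

Fixpoint:
  val[0] = ⊤
  val[1] = ⊤
  val[2] = ⊤
  val[3] = ⊤
  val[4] = ⊤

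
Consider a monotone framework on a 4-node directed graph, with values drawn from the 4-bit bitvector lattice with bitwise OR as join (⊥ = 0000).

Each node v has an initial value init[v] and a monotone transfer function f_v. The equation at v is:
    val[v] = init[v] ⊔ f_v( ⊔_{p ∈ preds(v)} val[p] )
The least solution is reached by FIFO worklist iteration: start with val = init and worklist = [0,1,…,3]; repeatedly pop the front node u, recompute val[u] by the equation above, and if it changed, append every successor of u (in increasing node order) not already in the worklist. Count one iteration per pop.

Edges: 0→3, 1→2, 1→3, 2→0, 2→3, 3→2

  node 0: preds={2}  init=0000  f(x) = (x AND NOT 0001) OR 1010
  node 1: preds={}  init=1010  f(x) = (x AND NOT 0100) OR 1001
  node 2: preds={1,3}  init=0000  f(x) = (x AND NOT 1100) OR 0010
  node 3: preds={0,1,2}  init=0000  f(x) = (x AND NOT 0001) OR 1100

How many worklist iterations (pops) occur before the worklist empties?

Worklist (6 pops):
  #1 pop 0: in=0000 → 1010 (was 0000); enqueue []
  #2 pop 1: in=0000 → 1011 (was 1010); enqueue []
  #3 pop 2: in=1011 → 0011 (was 0000); enqueue [0]
  #4 pop 3: in=1011 → 1110 (was 0000); enqueue [2]
  #5 pop 0: in=0011 → 1010 (no change)
  #6 pop 2: in=1111 → 0011 (no change)

Fixpoint:
  val[0] = 1010
  val[1] = 1011
  val[2] = 0011
  val[3] = 1110

6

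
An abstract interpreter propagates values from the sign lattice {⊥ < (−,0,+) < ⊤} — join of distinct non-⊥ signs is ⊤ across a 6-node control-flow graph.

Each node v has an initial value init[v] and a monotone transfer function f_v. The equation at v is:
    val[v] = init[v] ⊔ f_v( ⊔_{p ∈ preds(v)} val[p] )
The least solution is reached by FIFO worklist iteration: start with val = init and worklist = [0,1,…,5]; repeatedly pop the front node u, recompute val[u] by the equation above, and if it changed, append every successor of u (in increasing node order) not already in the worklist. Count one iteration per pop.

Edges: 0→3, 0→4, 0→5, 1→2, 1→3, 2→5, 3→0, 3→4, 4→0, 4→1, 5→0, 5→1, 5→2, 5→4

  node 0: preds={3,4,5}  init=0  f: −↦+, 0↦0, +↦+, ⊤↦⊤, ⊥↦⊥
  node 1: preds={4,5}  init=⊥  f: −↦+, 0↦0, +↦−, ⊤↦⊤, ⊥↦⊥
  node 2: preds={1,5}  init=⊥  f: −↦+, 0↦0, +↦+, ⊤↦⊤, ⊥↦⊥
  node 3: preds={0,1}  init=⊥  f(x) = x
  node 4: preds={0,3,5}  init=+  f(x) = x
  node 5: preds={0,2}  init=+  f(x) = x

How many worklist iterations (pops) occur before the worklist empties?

11

Iteration log — 11 steps:
  step 1. node 0  ⊔preds=+  new=⊤  old=0  +wl: 
  step 2. node 1  ⊔preds=+  new=−  old=⊥  +wl: 
  step 3. node 2  ⊔preds=⊤  new=⊤  old=⊥  +wl: 
  step 4. node 3  ⊔preds=⊤  new=⊤  old=⊥  +wl: 0
  step 5. node 4  ⊔preds=⊤  new=⊤  old=+  +wl: 1
  step 6. node 5  ⊔preds=⊤  new=⊤  old=+  +wl: 2,4
  step 7. node 0  ⊔preds=⊤  new=⊤  stable
  step 8. node 1  ⊔preds=⊤  new=⊤  old=−  +wl: 3
  step 9. node 2  ⊔preds=⊤  new=⊤  stable
  step 10. node 4  ⊔preds=⊤  new=⊤  stable
  step 11. node 3  ⊔preds=⊤  new=⊤  stable

Least fixpoint reached:
  node 0: ⊤
  node 1: ⊤
  node 2: ⊤
  node 3: ⊤
  node 4: ⊤
  node 5: ⊤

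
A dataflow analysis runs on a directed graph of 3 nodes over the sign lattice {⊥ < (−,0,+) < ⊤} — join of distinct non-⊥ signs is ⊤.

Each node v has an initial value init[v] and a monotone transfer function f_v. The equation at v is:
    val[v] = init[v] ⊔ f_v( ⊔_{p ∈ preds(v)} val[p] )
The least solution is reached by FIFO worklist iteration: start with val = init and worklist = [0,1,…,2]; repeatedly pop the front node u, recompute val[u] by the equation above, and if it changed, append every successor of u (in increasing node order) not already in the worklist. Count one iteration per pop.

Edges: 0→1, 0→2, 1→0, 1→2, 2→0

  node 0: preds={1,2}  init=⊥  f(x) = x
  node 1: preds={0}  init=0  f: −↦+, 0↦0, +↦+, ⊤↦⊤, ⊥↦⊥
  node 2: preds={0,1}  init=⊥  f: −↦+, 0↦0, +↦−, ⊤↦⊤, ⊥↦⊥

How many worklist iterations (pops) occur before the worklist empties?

Iteration log — 4 steps:
  step 1. node 0  ⊔preds=0  new=0  old=⊥  +wl: 
  step 2. node 1  ⊔preds=0  new=0  stable
  step 3. node 2  ⊔preds=0  new=0  old=⊥  +wl: 0
  step 4. node 0  ⊔preds=0  new=0  stable

Least fixpoint reached:
  node 0: 0
  node 1: 0
  node 2: 0

4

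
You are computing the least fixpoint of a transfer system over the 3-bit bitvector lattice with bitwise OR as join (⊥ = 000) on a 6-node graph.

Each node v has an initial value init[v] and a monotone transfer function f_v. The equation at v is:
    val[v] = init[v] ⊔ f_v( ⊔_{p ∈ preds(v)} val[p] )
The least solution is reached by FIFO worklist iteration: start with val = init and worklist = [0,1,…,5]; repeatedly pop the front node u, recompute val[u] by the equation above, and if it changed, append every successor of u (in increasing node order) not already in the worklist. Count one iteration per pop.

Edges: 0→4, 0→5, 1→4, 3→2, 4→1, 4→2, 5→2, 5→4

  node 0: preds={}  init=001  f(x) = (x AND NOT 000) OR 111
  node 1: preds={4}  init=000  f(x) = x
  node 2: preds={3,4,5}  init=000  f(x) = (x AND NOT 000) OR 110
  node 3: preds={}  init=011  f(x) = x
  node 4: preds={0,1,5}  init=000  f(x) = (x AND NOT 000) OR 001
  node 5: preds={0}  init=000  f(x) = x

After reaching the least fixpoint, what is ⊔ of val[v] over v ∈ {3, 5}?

111

Trace (9 dequeues):
  [1] u=0 | in 000 | out 111 | prev 001 | push {}
  [2] u=1 | in 000 | out 000 | ==
  [3] u=2 | in 011 | out 111 | prev 000 | push {}
  [4] u=3 | in 000 | out 011 | ==
  [5] u=4 | in 111 | out 111 | prev 000 | push {1,2}
  [6] u=5 | in 111 | out 111 | prev 000 | push {4}
  [7] u=1 | in 111 | out 111 | prev 000 | push {}
  [8] u=2 | in 111 | out 111 | ==
  [9] u=4 | in 111 | out 111 | ==

Converged values:
  [0] 111
  [1] 111
  [2] 111
  [3] 011
  [4] 111
  [5] 111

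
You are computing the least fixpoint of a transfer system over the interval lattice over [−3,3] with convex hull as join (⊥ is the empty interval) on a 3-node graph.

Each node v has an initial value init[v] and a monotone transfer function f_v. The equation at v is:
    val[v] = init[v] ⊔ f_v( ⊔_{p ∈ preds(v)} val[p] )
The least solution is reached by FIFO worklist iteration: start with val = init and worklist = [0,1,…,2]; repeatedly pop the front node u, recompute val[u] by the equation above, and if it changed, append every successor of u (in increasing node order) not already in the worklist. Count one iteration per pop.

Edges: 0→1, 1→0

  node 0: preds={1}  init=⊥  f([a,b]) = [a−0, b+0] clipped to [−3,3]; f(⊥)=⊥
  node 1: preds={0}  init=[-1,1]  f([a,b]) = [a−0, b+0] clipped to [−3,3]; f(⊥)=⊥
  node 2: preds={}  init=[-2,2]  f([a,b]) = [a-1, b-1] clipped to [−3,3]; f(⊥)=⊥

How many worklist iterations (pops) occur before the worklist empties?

3

Iteration log — 3 steps:
  step 1. node 0  ⊔preds=[-1,1]  new=[-1,1]  old=⊥  +wl: 
  step 2. node 1  ⊔preds=[-1,1]  new=[-1,1]  stable
  step 3. node 2  ⊔preds=⊥  new=[-2,2]  stable

Least fixpoint reached:
  node 0: [-1,1]
  node 1: [-1,1]
  node 2: [-2,2]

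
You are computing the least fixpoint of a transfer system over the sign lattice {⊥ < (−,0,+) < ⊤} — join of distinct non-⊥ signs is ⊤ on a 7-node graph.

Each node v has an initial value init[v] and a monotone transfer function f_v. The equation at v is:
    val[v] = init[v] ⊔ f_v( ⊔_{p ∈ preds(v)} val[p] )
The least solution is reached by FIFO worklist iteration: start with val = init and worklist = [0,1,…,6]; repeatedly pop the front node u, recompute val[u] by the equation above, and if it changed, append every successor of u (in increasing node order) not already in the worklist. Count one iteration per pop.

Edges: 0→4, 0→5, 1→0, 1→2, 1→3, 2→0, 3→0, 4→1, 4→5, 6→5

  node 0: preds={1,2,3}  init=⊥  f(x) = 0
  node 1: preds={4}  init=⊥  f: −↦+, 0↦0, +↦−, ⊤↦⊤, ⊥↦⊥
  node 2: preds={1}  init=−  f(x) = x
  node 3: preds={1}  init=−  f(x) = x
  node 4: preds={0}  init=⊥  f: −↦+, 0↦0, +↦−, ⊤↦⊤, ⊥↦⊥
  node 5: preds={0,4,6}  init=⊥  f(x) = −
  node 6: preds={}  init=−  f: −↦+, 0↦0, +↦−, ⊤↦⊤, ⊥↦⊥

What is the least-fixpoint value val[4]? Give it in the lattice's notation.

Trace (12 dequeues):
  [1] u=0 | in − | out 0 | prev ⊥ | push {}
  [2] u=1 | in ⊥ | out ⊥ | ==
  [3] u=2 | in ⊥ | out − | ==
  [4] u=3 | in ⊥ | out − | ==
  [5] u=4 | in 0 | out 0 | prev ⊥ | push {1}
  [6] u=5 | in ⊤ | out − | prev ⊥ | push {}
  [7] u=6 | in ⊥ | out − | ==
  [8] u=1 | in 0 | out 0 | prev ⊥ | push {0,2,3}
  [9] u=0 | in ⊤ | out 0 | ==
  [10] u=2 | in 0 | out ⊤ | prev − | push {0}
  [11] u=3 | in 0 | out ⊤ | prev − | push {}
  [12] u=0 | in ⊤ | out 0 | ==

Converged values:
  [0] 0
  [1] 0
  [2] ⊤
  [3] ⊤
  [4] 0
  [5] −
  [6] −

0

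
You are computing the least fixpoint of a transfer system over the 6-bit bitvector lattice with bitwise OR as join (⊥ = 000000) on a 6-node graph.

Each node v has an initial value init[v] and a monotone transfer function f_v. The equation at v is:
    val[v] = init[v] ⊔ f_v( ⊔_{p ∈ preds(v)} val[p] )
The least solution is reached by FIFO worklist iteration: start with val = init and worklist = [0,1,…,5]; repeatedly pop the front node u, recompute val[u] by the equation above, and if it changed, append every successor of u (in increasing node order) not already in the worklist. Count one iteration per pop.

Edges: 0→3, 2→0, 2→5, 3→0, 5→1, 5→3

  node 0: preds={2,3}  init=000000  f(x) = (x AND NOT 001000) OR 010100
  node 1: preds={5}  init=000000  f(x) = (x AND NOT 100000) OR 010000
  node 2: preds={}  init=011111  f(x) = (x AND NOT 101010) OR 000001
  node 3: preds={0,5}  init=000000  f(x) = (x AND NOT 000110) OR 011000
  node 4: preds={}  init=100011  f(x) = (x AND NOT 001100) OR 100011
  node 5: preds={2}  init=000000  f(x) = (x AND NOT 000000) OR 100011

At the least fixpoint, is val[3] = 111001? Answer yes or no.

Iteration log — 11 steps:
  step 1. node 0  ⊔preds=011111  new=010111  old=000000  +wl: 
  step 2. node 1  ⊔preds=000000  new=010000  old=000000  +wl: 
  step 3. node 2  ⊔preds=000000  new=011111  stable
  step 4. node 3  ⊔preds=010111  new=011001  old=000000  +wl: 0
  step 5. node 4  ⊔preds=000000  new=100011  stable
  step 6. node 5  ⊔preds=011111  new=111111  old=000000  +wl: 1,3
  step 7. node 0  ⊔preds=011111  new=010111  stable
  step 8. node 1  ⊔preds=111111  new=011111  old=010000  +wl: 
  step 9. node 3  ⊔preds=111111  new=111001  old=011001  +wl: 0
  step 10. node 0  ⊔preds=111111  new=110111  old=010111  +wl: 3
  step 11. node 3  ⊔preds=111111  new=111001  stable

Least fixpoint reached:
  node 0: 110111
  node 1: 011111
  node 2: 011111
  node 3: 111001
  node 4: 100011
  node 5: 111111

yes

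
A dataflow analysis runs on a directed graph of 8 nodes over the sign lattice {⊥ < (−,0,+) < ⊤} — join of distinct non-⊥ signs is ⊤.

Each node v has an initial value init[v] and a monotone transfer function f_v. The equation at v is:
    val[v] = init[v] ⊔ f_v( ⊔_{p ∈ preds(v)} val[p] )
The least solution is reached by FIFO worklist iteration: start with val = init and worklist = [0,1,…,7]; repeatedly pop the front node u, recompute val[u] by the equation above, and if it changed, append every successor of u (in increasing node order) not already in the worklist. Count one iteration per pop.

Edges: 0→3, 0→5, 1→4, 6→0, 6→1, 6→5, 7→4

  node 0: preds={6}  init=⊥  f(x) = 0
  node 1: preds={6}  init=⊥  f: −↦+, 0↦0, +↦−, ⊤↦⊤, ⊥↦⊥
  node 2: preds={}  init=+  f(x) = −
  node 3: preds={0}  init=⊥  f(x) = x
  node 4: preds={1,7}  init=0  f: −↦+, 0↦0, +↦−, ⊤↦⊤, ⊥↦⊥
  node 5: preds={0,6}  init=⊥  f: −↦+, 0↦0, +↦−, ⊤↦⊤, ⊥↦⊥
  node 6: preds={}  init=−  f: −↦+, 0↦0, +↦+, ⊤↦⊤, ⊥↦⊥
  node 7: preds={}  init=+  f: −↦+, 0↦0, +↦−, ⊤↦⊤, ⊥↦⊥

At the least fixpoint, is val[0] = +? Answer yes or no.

Worklist (8 pops):
  #1 pop 0: in=− → 0 (was ⊥); enqueue []
  #2 pop 1: in=− → + (was ⊥); enqueue []
  #3 pop 2: in=⊥ → ⊤ (was +); enqueue []
  #4 pop 3: in=0 → 0 (was ⊥); enqueue []
  #5 pop 4: in=+ → ⊤ (was 0); enqueue []
  #6 pop 5: in=⊤ → ⊤ (was ⊥); enqueue []
  #7 pop 6: in=⊥ → − (no change)
  #8 pop 7: in=⊥ → + (no change)

Fixpoint:
  val[0] = 0
  val[1] = +
  val[2] = ⊤
  val[3] = 0
  val[4] = ⊤
  val[5] = ⊤
  val[6] = −
  val[7] = +

no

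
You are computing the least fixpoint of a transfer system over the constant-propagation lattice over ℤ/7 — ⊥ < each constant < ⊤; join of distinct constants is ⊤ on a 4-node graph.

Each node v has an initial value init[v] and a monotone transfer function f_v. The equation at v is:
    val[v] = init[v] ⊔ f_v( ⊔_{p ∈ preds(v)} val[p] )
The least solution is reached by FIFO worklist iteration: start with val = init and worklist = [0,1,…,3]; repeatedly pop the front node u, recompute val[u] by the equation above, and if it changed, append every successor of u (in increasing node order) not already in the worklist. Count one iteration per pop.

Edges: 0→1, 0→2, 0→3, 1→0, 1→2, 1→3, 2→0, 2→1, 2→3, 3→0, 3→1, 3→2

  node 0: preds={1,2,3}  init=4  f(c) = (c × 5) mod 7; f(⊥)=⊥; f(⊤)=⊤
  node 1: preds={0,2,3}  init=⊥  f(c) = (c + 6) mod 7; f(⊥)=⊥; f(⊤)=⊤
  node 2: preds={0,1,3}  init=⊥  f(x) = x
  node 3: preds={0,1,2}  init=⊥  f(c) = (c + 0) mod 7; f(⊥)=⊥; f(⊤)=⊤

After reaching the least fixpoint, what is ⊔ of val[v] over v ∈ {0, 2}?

⊤

Trace (9 dequeues):
  [1] u=0 | in ⊥ | out 4 | ==
  [2] u=1 | in 4 | out 3 | prev ⊥ | push {0}
  [3] u=2 | in ⊤ | out ⊤ | prev ⊥ | push {1}
  [4] u=3 | in ⊤ | out ⊤ | prev ⊥ | push {2}
  [5] u=0 | in ⊤ | out ⊤ | prev 4 | push {3}
  [6] u=1 | in ⊤ | out ⊤ | prev 3 | push {0}
  [7] u=2 | in ⊤ | out ⊤ | ==
  [8] u=3 | in ⊤ | out ⊤ | ==
  [9] u=0 | in ⊤ | out ⊤ | ==

Converged values:
  [0] ⊤
  [1] ⊤
  [2] ⊤
  [3] ⊤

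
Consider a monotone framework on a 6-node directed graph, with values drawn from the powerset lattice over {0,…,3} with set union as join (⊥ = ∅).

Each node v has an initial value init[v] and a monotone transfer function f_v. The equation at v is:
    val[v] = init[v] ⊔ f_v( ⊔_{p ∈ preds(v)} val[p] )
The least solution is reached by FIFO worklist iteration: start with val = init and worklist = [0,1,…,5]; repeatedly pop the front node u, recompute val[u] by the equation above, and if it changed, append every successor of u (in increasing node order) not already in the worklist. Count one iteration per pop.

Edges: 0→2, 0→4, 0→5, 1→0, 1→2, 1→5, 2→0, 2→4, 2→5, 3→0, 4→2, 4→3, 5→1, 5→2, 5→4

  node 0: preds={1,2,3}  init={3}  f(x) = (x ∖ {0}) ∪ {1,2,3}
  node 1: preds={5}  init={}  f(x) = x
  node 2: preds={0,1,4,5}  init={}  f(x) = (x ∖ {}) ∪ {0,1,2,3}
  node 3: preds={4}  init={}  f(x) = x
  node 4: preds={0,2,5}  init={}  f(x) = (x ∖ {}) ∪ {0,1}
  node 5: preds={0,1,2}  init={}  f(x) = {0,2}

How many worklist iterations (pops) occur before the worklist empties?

Iteration log — 14 steps:
  step 1. node 0  ⊔preds={}  new={1,2,3}  old={3}  +wl: 
  step 2. node 1  ⊔preds={}  new={}  stable
  step 3. node 2  ⊔preds={1,2,3}  new={0,1,2,3}  old={}  +wl: 0
  step 4. node 3  ⊔preds={}  new={}  stable
  step 5. node 4  ⊔preds={0,1,2,3}  new={0,1,2,3}  old={}  +wl: 2,3
  step 6. node 5  ⊔preds={0,1,2,3}  new={0,2}  old={}  +wl: 1,4
  step 7. node 0  ⊔preds={0,1,2,3}  new={1,2,3}  stable
  step 8. node 2  ⊔preds={0,1,2,3}  new={0,1,2,3}  stable
  step 9. node 3  ⊔preds={0,1,2,3}  new={0,1,2,3}  old={}  +wl: 0
  step 10. node 1  ⊔preds={0,2}  new={0,2}  old={}  +wl: 2,5
  step 11. node 4  ⊔preds={0,1,2,3}  new={0,1,2,3}  stable
  step 12. node 0  ⊔preds={0,1,2,3}  new={1,2,3}  stable
  step 13. node 2  ⊔preds={0,1,2,3}  new={0,1,2,3}  stable
  step 14. node 5  ⊔preds={0,1,2,3}  new={0,2}  stable

Least fixpoint reached:
  node 0: {1,2,3}
  node 1: {0,2}
  node 2: {0,1,2,3}
  node 3: {0,1,2,3}
  node 4: {0,1,2,3}
  node 5: {0,2}

14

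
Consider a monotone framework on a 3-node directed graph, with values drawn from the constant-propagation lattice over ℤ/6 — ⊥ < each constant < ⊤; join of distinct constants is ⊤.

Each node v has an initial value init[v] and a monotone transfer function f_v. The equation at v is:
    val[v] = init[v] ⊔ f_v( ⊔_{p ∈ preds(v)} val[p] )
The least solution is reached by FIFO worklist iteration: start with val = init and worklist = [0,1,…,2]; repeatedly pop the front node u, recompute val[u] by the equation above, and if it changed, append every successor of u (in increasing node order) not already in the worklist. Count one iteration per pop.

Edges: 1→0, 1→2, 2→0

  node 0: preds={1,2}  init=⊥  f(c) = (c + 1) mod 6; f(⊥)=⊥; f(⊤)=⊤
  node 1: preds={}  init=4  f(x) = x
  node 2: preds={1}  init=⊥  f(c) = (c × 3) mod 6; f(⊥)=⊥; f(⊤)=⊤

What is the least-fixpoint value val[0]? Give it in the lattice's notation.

Worklist (4 pops):
  #1 pop 0: in=4 → 5 (was ⊥); enqueue []
  #2 pop 1: in=⊥ → 4 (no change)
  #3 pop 2: in=4 → 0 (was ⊥); enqueue [0]
  #4 pop 0: in=⊤ → ⊤ (was 5); enqueue []

Fixpoint:
  val[0] = ⊤
  val[1] = 4
  val[2] = 0

⊤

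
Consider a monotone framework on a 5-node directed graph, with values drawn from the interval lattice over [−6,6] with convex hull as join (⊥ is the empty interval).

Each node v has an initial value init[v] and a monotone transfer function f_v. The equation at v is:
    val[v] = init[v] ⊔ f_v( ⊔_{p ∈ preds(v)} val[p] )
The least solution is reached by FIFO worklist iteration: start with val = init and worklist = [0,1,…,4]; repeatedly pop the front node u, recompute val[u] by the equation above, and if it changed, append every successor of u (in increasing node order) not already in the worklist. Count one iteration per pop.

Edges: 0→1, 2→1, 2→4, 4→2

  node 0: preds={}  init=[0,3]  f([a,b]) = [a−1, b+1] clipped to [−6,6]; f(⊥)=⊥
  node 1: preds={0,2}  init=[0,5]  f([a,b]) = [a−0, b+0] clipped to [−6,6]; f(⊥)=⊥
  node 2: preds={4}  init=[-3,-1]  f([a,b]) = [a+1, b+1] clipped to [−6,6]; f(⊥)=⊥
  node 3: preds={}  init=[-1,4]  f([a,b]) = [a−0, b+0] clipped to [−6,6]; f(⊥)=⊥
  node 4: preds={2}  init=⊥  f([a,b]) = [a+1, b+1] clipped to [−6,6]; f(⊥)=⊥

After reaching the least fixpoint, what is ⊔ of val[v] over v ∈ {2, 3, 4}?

[-3,6]

Worklist (17 pops):
  #1 pop 0: in=⊥ → [0,3] (no change)
  #2 pop 1: in=[-3,3] → [-3,5] (was [0,5]); enqueue []
  #3 pop 2: in=⊥ → [-3,-1] (no change)
  #4 pop 3: in=⊥ → [-1,4] (no change)
  #5 pop 4: in=[-3,-1] → [-2,0] (was ⊥); enqueue [2]
  #6 pop 2: in=[-2,0] → [-3,1] (was [-3,-1]); enqueue [1,4]
  #7 pop 1: in=[-3,3] → [-3,5] (no change)
  #8 pop 4: in=[-3,1] → [-2,2] (was [-2,0]); enqueue [2]
  #9 pop 2: in=[-2,2] → [-3,3] (was [-3,1]); enqueue [1,4]
  #10 pop 1: in=[-3,3] → [-3,5] (no change)
  #11 pop 4: in=[-3,3] → [-2,4] (was [-2,2]); enqueue [2]
  #12 pop 2: in=[-2,4] → [-3,5] (was [-3,3]); enqueue [1,4]
  #13 pop 1: in=[-3,5] → [-3,5] (no change)
  #14 pop 4: in=[-3,5] → [-2,6] (was [-2,4]); enqueue [2]
  #15 pop 2: in=[-2,6] → [-3,6] (was [-3,5]); enqueue [1,4]
  #16 pop 1: in=[-3,6] → [-3,6] (was [-3,5]); enqueue []
  #17 pop 4: in=[-3,6] → [-2,6] (no change)

Fixpoint:
  val[0] = [0,3]
  val[1] = [-3,6]
  val[2] = [-3,6]
  val[3] = [-1,4]
  val[4] = [-2,6]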